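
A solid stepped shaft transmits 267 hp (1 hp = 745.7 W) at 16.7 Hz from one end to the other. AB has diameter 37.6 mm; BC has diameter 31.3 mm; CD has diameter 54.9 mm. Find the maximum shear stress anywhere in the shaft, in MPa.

ω = 2π·16.7 = 104.9 rad/s, so T = P/ω = 267×745.7 / 104.9 = 1897 N·m.
Under the same torque, τ_max = 16T/(πd³) is largest where d is smallest — segment BC (d = 31.3 mm).
τ_max = 16·1897/(π·(0.0313)³) = 3.151×10^8 Pa.

315 MPa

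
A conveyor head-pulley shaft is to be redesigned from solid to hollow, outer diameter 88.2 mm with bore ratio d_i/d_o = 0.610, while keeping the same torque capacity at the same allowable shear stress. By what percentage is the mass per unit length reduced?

Equal τ_max and T ⇒ the solid shaft needs d_s³ = d_o³(1−k⁴), so d_s = 88.2·(1−0.610⁴)^(1/3) = 83.93 mm.
Area ratio A_h/A_s = d_o²(1−k²)/d_s² = (1−k²)/(1−k⁴)^(2/3) = 0.6935.
Mass saving = 1 − 0.6935 = 30.7 %.

30.7 %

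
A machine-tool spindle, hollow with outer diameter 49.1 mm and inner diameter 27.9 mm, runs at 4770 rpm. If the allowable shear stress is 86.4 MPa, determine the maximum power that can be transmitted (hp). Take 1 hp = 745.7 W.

J = π(d_o⁴ − d_i⁴)/32 = π(0.0491⁴ − 0.0279⁴)/32 = 5.111×10^-7 m⁴.
T_max = τ_allow·J/r = 8.64×10^7 × 5.111×10^-7 / 0.0246 = 1799 N·m.
ω = 2π·4770/60 = 499.5 rad/s, so P_max = T_max·ω = 8.985×10^5 W.

1200 hp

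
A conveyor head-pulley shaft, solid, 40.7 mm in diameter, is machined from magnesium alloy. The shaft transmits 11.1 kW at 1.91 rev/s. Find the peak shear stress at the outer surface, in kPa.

69900 kPa

ω = 2π·1.91 = 12.00 rad/s, so T = P/ω = 11.1×10³ / 12.00 = 924.9 N·m.
J = πd⁴/32 = π(0.0407)⁴/32 = 2.694×10^-7 m⁴.
τ_max = T·r/J = 924.9 × 0.0204 / 2.694×10^-7 = 6.987×10^7 Pa.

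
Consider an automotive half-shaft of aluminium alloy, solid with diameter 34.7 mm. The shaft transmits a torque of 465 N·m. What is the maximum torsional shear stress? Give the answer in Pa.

5.67e7 Pa

J = πd⁴/32 = π(0.0347)⁴/32 = 1.423×10^-7 m⁴.
τ_max = T·r/J = 465.0 × 0.0174 / 1.423×10^-7 = 5.668×10^7 Pa.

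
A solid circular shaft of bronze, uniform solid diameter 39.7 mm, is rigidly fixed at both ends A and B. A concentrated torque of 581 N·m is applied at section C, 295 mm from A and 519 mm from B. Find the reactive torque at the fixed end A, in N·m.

370 N·m

With uniform GJ and both ends fixed, compatibility θ_AC = θ_CB gives T_A·a = T_B·b, together with T_A + T_B = T₀.
T_A = T₀·b/(a+b) = 581.0·519/814.0 = 370.4 N·m; T_B = 210.6 N·m.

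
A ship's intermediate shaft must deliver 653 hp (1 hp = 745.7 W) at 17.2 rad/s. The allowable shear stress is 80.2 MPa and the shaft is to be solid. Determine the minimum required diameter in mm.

ω = 17.2 rad/s, so T = P/ω = 653×745.7 / 17.20 = 28310 N·m.
For a solid shaft τ_max = 16T/(πd³), so d = (16T/(π τ_allow))^(1/3) = (16·28310/(π·8.02×10^7))^(1/3) = 0.1216 m.

122 mm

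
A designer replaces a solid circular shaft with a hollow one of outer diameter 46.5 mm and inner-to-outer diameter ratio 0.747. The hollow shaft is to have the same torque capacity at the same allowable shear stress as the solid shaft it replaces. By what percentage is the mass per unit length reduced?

Equal τ_max and T ⇒ the solid shaft needs d_s³ = d_o³(1−k⁴), so d_s = 46.5·(1−0.747⁴)^(1/3) = 41.06 mm.
Area ratio A_h/A_s = d_o²(1−k²)/d_s² = (1−k²)/(1−k⁴)^(2/3) = 0.5668.
Mass saving = 1 − 0.5668 = 43.3 %.

43.3 %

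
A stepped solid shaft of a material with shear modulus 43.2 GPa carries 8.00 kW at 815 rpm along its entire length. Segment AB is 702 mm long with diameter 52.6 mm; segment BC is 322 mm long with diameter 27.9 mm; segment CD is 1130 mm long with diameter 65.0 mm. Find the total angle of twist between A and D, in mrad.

15.2 mrad

ω = 2π·815/60 = 85.35 rad/s, so T = P/ω = 8.00×10³ / 85.35 = 93.74 N·m.
J_AB = π(0.0526)⁴/32 = 7.52×10^-7 m⁴; J_BC = π(0.0279)⁴/32 = 5.95×10^-8 m⁴; J_CD = π(0.0650)⁴/32 = 1.75×10^-6 m⁴.
θ = (T/G)·Σ L_i/J_i = (93.74/43.2×10⁹)·(0.702/7.52×10^-7 + 0.322/5.95×10^-8 + 1.13/1.75×10^-6) = 0.01517 rad.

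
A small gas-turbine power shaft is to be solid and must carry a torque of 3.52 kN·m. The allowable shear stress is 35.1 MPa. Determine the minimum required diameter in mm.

79.9 mm

For a solid shaft τ_max = 16T/(πd³), so d = (16T/(π τ_allow))^(1/3) = (16·3520/(π·3.51×10^7))^(1/3) = 0.07993 m.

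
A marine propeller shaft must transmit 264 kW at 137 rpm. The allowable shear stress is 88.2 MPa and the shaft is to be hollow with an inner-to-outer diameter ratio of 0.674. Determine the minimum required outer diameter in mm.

ω = 2π·137/60 = 14.35 rad/s, so T = P/ω = 264×10³ / 14.35 = 18400 N·m.
For a hollow shaft with d_i/d_o = 0.674: τ_max = 16T/(π d_o³ (1−k⁴)), so d_o = [16T/(π τ_allow (1−k⁴))]^(1/3) = [16·18400/(π·8.82×10^7·0.7936)]^(1/3) = 0.1102 m.

110 mm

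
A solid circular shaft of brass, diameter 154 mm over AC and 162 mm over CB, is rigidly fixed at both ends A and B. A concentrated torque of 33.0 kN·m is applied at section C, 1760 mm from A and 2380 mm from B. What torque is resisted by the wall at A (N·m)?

Compatibility: T_A·a/J_AC = T_B·b/J_CB with T_A + T_B = T₀.
J_AC = 5.52×10^-5 m⁴, J_CB = 6.76×10^-5 m⁴, so T_A = T₀·(J_AC/a)/((J_AC/a)+(J_CB/b)) = 17320 N·m, T_B = 15680 N·m.

17300 N·m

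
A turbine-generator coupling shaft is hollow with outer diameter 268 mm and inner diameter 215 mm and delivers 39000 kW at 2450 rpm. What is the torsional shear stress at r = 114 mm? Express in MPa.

58.4 MPa

ω = 2π·2450/60 = 256.6 rad/s, so T = P/ω = 39000×10³ / 256.6 = 152000 N·m.
J = π(d_o⁴ − d_i⁴)/32 = π(0.268⁴ − 0.215⁴)/32 = 2.967×10^-4 m⁴.
Shear stress varies linearly with radius: τ = T·r/J = 152000 × 0.114 / 2.967×10^-4 = 5.841×10^7 Pa.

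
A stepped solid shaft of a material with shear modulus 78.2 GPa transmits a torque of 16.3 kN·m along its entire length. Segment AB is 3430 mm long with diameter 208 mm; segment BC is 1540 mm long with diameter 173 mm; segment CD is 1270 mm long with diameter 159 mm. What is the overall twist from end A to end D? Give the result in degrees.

J_AB = π(0.208)⁴/32 = 1.84×10^-4 m⁴; J_BC = π(0.173)⁴/32 = 8.79×10^-5 m⁴; J_CD = π(0.159)⁴/32 = 6.27×10^-5 m⁴.
θ = (T/G)·Σ L_i/J_i = (16300/78.2×10⁹)·(3.43/1.84×10^-4 + 1.54/8.79×10^-5 + 1.27/6.27×10^-5) = 0.01176 rad.

0.674°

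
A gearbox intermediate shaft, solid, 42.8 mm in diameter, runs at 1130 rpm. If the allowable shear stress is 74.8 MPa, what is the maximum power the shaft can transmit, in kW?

136 kW

J = πd⁴/32 = π(0.0428)⁴/32 = 3.294×10^-7 m⁴.
T_max = τ_allow·J/r = 7.48×10^7 × 3.294×10^-7 / 0.0214 = 1151 N·m.
ω = 2π·1130/60 = 118.3 rad/s, so P_max = T_max·ω = 1.363×10^5 W.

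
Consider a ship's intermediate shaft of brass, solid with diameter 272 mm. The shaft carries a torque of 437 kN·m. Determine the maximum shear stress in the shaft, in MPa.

111 MPa

J = πd⁴/32 = π(0.272)⁴/32 = 5.374×10^-4 m⁴.
τ_max = T·r/J = 437000 × 0.136 / 5.374×10^-4 = 1.106×10^8 Pa.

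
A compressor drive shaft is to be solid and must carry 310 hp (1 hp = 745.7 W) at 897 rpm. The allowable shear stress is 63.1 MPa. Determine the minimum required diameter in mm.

ω = 2π·897/60 = 93.93 rad/s, so T = P/ω = 310×745.7 / 93.93 = 2461 N·m.
For a solid shaft τ_max = 16T/(πd³), so d = (16T/(π τ_allow))^(1/3) = (16·2461/(π·6.31×10^7))^(1/3) = 0.05835 m.

58.3 mm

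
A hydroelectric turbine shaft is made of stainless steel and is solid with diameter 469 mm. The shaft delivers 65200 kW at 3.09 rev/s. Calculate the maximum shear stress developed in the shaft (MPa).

ω = 2π·3.09 = 19.42 rad/s, so T = P/ω = 65200×10³ / 19.42 = 3.358e6 N·m.
J = πd⁴/32 = π(0.469)⁴/32 = 4.750×10^-3 m⁴.
τ_max = T·r/J = 3.358e6 × 0.234 / 4.750×10^-3 = 1.658×10^8 Pa.

166 MPa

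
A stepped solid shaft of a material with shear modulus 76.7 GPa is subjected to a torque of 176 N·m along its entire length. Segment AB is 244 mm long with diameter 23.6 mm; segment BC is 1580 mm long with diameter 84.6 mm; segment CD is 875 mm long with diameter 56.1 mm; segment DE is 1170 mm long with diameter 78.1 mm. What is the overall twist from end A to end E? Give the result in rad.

0.0219 rad

J_AB = π(0.0236)⁴/32 = 3.05×10^-8 m⁴; J_BC = π(0.0846)⁴/32 = 5.03×10^-6 m⁴; J_CD = π(0.0561)⁴/32 = 9.72×10^-7 m⁴; J_DE = π(0.0781)⁴/32 = 3.65×10^-6 m⁴.
θ = (T/G)·Σ L_i/J_i = (176.0/76.7×10⁹)·(0.244/3.05×10^-8 + 1.58/5.03×10^-6 + 0.875/9.72×10^-7 + 1.17/3.65×10^-6) = 0.02191 rad.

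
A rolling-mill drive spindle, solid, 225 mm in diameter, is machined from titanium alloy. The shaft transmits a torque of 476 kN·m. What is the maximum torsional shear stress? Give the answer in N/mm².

J = πd⁴/32 = π(0.225)⁴/32 = 2.516×10^-4 m⁴.
τ_max = T·r/J = 476000 × 0.113 / 2.516×10^-4 = 2.128×10^8 Pa.

213 N/mm²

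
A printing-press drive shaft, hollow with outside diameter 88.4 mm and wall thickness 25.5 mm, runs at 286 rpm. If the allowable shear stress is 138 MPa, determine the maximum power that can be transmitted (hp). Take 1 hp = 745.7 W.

J = π(d_o⁴ − d_i⁴)/32 = π(0.0884⁴ − 0.0374⁴)/32 = 5.803×10^-6 m⁴.
T_max = τ_allow·J/r = 1.38×10^8 × 5.803×10^-6 / 0.0442 = 18120 N·m.
ω = 2π·286/60 = 29.95 rad/s, so P_max = T_max·ω = 5.426×10^5 W.

728 hp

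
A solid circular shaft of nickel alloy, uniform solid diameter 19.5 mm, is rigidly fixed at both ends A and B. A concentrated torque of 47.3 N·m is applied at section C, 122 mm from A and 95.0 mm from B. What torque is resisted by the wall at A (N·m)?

With uniform GJ and both ends fixed, compatibility θ_AC = θ_CB gives T_A·a = T_B·b, together with T_A + T_B = T₀.
T_A = T₀·b/(a+b) = 47.30·95.0/217.0 = 20.71 N·m; T_B = 26.59 N·m.

20.7 N·m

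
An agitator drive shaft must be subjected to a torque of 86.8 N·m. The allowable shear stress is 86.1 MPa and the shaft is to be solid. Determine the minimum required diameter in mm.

For a solid shaft τ_max = 16T/(πd³), so d = (16T/(π τ_allow))^(1/3) = (16·86.80/(π·8.61×10^7))^(1/3) = 0.01725 m.

17.3 mm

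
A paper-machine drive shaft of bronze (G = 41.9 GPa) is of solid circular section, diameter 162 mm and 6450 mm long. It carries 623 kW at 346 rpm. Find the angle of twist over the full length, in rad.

0.0391 rad

ω = 2π·346/60 = 36.23 rad/s, so T = P/ω = 623×10³ / 36.23 = 17190 N·m.
J = πd⁴/32 = π(0.162)⁴/32 = 6.762×10^-5 m⁴.
θ = T·L/(G·J) = 17190 × 6.45 / (41.9×10⁹ × 6.762×10^-5) = 0.03914 rad.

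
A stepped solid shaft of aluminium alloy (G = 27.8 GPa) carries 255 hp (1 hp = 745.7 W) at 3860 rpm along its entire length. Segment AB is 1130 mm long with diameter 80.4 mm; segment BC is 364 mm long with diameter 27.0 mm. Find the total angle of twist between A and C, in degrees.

ω = 2π·3860/60 = 404.2 rad/s, so T = P/ω = 255×745.7 / 404.2 = 470.4 N·m.
J_AB = π(0.0804)⁴/32 = 4.10×10^-6 m⁴; J_BC = π(0.0270)⁴/32 = 5.22×10^-8 m⁴.
θ = (T/G)·Σ L_i/J_i = (470.4/27.8×10⁹)·(1.13/4.10×10^-6 + 0.364/5.22×10^-8) = 0.1227 rad.

7.03°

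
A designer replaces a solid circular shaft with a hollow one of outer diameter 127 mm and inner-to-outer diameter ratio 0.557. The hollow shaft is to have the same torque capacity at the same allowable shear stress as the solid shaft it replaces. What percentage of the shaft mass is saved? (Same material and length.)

26.2 %

Equal τ_max and T ⇒ the solid shaft needs d_s³ = d_o³(1−k⁴), so d_s = 127·(1−0.557⁴)^(1/3) = 122.8 mm.
Area ratio A_h/A_s = d_o²(1−k²)/d_s² = (1−k²)/(1−k⁴)^(2/3) = 0.7379.
Mass saving = 1 − 0.7379 = 26.2 %.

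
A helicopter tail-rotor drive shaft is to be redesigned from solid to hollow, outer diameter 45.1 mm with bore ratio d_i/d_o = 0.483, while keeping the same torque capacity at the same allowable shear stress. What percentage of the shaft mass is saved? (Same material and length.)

20.4 %

Equal τ_max and T ⇒ the solid shaft needs d_s³ = d_o³(1−k⁴), so d_s = 45.1·(1−0.483⁴)^(1/3) = 44.27 mm.
Area ratio A_h/A_s = d_o²(1−k²)/d_s² = (1−k²)/(1−k⁴)^(2/3) = 0.7959.
Mass saving = 1 − 0.7959 = 20.4 %.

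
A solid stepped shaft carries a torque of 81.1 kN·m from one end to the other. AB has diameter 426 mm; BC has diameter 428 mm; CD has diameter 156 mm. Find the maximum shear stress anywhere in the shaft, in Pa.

1.09e8 Pa

Under the same torque, τ_max = 16T/(πd³) is largest where d is smallest — segment CD (d = 156 mm).
τ_max = 16·81100/(π·(0.156)³) = 1.088×10^8 Pa.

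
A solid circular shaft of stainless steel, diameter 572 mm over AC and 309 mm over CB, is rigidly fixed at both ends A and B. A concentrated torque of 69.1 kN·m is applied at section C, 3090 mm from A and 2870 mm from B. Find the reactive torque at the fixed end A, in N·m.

63300 N·m

Compatibility: T_A·a/J_AC = T_B·b/J_CB with T_A + T_B = T₀.
J_AC = 0.0105 m⁴, J_CB = 8.95×10^-4 m⁴, so T_A = T₀·(J_AC/a)/((J_AC/a)+(J_CB/b)) = 63300 N·m, T_B = 5804 N·m.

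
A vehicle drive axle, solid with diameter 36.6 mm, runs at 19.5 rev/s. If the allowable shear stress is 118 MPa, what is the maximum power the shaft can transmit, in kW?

J = πd⁴/32 = π(0.0366)⁴/32 = 1.762×10^-7 m⁴.
T_max = τ_allow·J/r = 1.18×10^8 × 1.762×10^-7 / 0.0183 = 1136 N·m.
ω = 2π·19.5 = 122.5 rad/s, so P_max = T_max·ω = 1.392×10^5 W.

139 kW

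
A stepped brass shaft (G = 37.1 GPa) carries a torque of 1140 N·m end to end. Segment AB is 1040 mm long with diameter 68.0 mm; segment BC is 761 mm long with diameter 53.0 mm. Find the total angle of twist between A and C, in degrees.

J_AB = π(0.0680)⁴/32 = 2.10×10^-6 m⁴; J_BC = π(0.0530)⁴/32 = 7.75×10^-7 m⁴.
θ = (T/G)·Σ L_i/J_i = (1140/37.1×10⁹)·(1.04/2.10×10^-6 + 0.761/7.75×10^-7) = 0.04541 rad.

2.60°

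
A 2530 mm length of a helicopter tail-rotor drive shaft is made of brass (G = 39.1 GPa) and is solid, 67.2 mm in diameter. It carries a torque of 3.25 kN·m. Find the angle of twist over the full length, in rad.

J = πd⁴/32 = π(0.0672)⁴/32 = 2.002×10^-6 m⁴.
θ = T·L/(G·J) = 3250 × 2.53 / (39.1×10⁹ × 2.002×10^-6) = 0.1050 rad.

0.105 rad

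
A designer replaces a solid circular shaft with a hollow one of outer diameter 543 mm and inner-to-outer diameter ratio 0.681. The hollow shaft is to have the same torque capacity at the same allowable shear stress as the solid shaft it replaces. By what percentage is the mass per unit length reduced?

37.0 %

Equal τ_max and T ⇒ the solid shaft needs d_s³ = d_o³(1−k⁴), so d_s = 543·(1−0.681⁴)^(1/3) = 500.9 mm.
Area ratio A_h/A_s = d_o²(1−k²)/d_s² = (1−k²)/(1−k⁴)^(2/3) = 0.6302.
Mass saving = 1 − 0.6302 = 37.0 %.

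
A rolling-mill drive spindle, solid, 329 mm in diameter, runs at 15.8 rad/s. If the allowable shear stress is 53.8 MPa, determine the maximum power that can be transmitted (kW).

5940 kW

J = πd⁴/32 = π(0.329)⁴/32 = 1.150×10^-3 m⁴.
T_max = τ_allow·J/r = 5.38×10^7 × 1.150×10^-3 / 0.165 = 376200 N·m.
ω = 15.8 rad/s, so P_max = T_max·ω = 5.944×10^6 W.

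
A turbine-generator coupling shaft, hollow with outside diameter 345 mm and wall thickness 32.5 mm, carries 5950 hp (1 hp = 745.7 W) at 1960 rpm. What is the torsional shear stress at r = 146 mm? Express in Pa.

ω = 2π·1960/60 = 205.3 rad/s, so T = P/ω = 5950×745.7 / 205.3 = 21620 N·m.
J = π(d_o⁴ − d_i⁴)/32 = π(0.345⁴ − 0.280⁴)/32 = 7.874×10^-4 m⁴.
Shear stress varies linearly with radius: τ = T·r/J = 21620 × 0.146 / 7.874×10^-4 = 4.008×10^6 Pa.

4.01e6 Pa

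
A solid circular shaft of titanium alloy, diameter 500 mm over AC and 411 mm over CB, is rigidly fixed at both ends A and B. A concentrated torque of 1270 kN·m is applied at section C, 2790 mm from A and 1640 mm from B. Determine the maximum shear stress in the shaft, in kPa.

Compatibility: T_A·a/J_AC = T_B·b/J_CB with T_A + T_B = T₀.
J_AC = 6.14×10^-3 m⁴, J_CB = 2.80×10^-3 m⁴, so T_A = T₀·(J_AC/a)/((J_AC/a)+(J_CB/b)) = 714800 N·m, T_B = 555200 N·m.
τ in each portion: τ_AC = 2.91×10^7 Pa, τ_CB = 4.07×10^7 Pa; maximum is in CB.
τ_max = T_CB·r/J = 555200·0.205/2.80×10^-3 = 4.073×10^7 Pa.

40700 kPa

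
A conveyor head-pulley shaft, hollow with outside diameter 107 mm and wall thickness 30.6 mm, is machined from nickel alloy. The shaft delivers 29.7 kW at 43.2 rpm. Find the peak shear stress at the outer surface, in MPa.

28.2 MPa

ω = 2π·43.2/60 = 4.524 rad/s, so T = P/ω = 29.7×10³ / 4.524 = 6565 N·m.
J = π(d_o⁴ − d_i⁴)/32 = π(0.107⁴ − 0.0458⁴)/32 = 1.244×10^-5 m⁴.
τ_max = T·r/J = 6565 × 0.0535 / 1.244×10^-5 = 2.824×10^7 Pa.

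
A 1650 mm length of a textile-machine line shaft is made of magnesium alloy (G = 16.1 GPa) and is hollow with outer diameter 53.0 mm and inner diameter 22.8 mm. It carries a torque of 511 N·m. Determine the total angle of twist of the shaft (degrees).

J = π(d_o⁴ − d_i⁴)/32 = π(0.0530⁴ − 0.0228⁴)/32 = 7.481×10^-7 m⁴.
θ = T·L/(G·J) = 511.0 × 1.65 / (16.1×10⁹ × 7.481×10^-7) = 0.07000 rad.

4.01°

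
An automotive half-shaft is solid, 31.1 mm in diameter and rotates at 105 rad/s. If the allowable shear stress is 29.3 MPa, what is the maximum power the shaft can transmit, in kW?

18.2 kW

J = πd⁴/32 = π(0.0311)⁴/32 = 9.184×10^-8 m⁴.
T_max = τ_allow·J/r = 2.93×10^7 × 9.184×10^-8 / 0.0156 = 173.1 N·m.
ω = 105 rad/s, so P_max = T_max·ω = 1.817×10^4 W.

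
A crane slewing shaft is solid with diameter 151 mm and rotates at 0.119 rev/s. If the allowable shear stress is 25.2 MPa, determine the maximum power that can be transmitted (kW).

J = πd⁴/32 = π(0.151)⁴/32 = 5.104×10^-5 m⁴.
T_max = τ_allow·J/r = 2.52×10^7 × 5.104×10^-5 / 0.0755 = 17040 N·m.
ω = 2π·0.119 = 0.7477 rad/s, so P_max = T_max·ω = 1.274×10^4 W.

12.7 kW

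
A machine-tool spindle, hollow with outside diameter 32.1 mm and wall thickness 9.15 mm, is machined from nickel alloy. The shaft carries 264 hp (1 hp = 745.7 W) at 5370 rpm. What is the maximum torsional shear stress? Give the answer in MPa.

55.8 MPa

ω = 2π·5370/60 = 562.3 rad/s, so T = P/ω = 264×745.7 / 562.3 = 350.1 N·m.
J = π(d_o⁴ − d_i⁴)/32 = π(0.0321⁴ − 0.0138⁴)/32 = 1.007×10^-7 m⁴.
τ_max = T·r/J = 350.1 × 0.0161 / 1.007×10^-7 = 5.581×10^7 Pa.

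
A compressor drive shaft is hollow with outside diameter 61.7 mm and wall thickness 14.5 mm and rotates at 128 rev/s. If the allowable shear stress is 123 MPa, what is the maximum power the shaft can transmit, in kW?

J = π(d_o⁴ − d_i⁴)/32 = π(0.0617⁴ − 0.0327⁴)/32 = 1.311×10^-6 m⁴.
T_max = τ_allow·J/r = 1.23×10^8 × 1.311×10^-6 / 0.0309 = 5225 N·m.
ω = 2π·128 = 804.2 rad/s, so P_max = T_max·ω = 4.202×10^6 W.

4200 kW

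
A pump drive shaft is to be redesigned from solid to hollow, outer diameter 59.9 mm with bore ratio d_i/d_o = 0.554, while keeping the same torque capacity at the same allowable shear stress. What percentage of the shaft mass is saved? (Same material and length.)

Equal τ_max and T ⇒ the solid shaft needs d_s³ = d_o³(1−k⁴), so d_s = 59.9·(1−0.554⁴)^(1/3) = 57.96 mm.
Area ratio A_h/A_s = d_o²(1−k²)/d_s² = (1−k²)/(1−k⁴)^(2/3) = 0.7403.
Mass saving = 1 − 0.7403 = 26.0 %.

26.0 %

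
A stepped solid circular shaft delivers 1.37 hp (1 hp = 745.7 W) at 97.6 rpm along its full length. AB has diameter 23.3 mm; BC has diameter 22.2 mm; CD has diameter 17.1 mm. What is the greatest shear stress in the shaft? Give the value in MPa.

ω = 2π·97.6/60 = 10.22 rad/s, so T = P/ω = 1.37×745.7 / 10.22 = 99.96 N·m.
Under the same torque, τ_max = 16T/(πd³) is largest where d is smallest — segment CD (d = 17.1 mm).
τ_max = 16·99.96/(π·(0.0171)³) = 1.018×10^8 Pa.

102 MPa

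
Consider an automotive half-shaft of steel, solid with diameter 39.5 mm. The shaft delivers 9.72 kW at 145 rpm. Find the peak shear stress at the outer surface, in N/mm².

52.9 N/mm²

ω = 2π·145/60 = 15.18 rad/s, so T = P/ω = 9.72×10³ / 15.18 = 640.1 N·m.
J = πd⁴/32 = π(0.0395)⁴/32 = 2.390×10^-7 m⁴.
τ_max = T·r/J = 640.1 × 0.0198 / 2.390×10^-7 = 5.290×10^7 Pa.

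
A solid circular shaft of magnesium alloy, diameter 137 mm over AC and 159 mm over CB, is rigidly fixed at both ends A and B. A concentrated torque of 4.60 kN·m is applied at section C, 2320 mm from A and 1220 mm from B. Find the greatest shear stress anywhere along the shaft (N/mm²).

4.52 N/mm²

Compatibility: T_A·a/J_AC = T_B·b/J_CB with T_A + T_B = T₀.
J_AC = 3.46×10^-5 m⁴, J_CB = 6.27×10^-5 m⁴, so T_A = T₀·(J_AC/a)/((J_AC/a)+(J_CB/b)) = 1034 N·m, T_B = 3566 N·m.
τ in each portion: τ_AC = 2.05×10^6 Pa, τ_CB = 4.52×10^6 Pa; maximum is in CB.
τ_max = T_CB·r/J = 3566·0.0795/6.27×10^-5 = 4.519×10^6 Pa.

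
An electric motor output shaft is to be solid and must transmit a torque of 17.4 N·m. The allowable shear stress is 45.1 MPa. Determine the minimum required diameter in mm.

12.5 mm

For a solid shaft τ_max = 16T/(πd³), so d = (16T/(π τ_allow))^(1/3) = (16·17.40/(π·4.51×10^7))^(1/3) = 0.01253 m.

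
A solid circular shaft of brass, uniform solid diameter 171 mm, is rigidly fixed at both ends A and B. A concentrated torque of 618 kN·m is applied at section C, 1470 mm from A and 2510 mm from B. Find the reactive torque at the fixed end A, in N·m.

With uniform GJ and both ends fixed, compatibility θ_AC = θ_CB gives T_A·a = T_B·b, together with T_A + T_B = T₀.
T_A = T₀·b/(a+b) = 618000·2510/3980 = 389700 N·m; T_B = 228300 N·m.

390000 N·m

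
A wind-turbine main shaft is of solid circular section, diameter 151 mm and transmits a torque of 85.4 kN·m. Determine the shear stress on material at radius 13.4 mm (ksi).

3.25 ksi

J = πd⁴/32 = π(0.151)⁴/32 = 5.104×10^-5 m⁴.
Shear stress varies linearly with radius: τ = T·r/J = 85400 × 0.0134 / 5.104×10^-5 = 2.242×10^7 Pa.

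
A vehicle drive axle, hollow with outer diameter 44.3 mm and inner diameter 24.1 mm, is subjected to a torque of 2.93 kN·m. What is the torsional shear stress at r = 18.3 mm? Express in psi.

J = π(d_o⁴ − d_i⁴)/32 = π(0.0443⁴ − 0.0241⁴)/32 = 3.450×10^-7 m⁴.
Shear stress varies linearly with radius: τ = T·r/J = 2930 × 0.0183 / 3.450×10^-7 = 1.554×10^8 Pa.

22500 psi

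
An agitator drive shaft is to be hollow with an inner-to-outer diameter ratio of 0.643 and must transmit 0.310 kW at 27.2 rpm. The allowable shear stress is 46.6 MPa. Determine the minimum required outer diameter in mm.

24.3 mm

ω = 2π·27.2/60 = 2.848 rad/s, so T = P/ω = 0.310×10³ / 2.848 = 108.8 N·m.
For a hollow shaft with d_i/d_o = 0.643: τ_max = 16T/(π d_o³ (1−k⁴)), so d_o = [16T/(π τ_allow (1−k⁴))]^(1/3) = [16·108.8/(π·4.66×10^7·0.8291)]^(1/3) = 0.02430 m.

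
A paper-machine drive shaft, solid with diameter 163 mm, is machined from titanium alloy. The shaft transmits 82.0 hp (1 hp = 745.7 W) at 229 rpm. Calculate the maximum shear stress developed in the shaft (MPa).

3.00 MPa

ω = 2π·229/60 = 23.98 rad/s, so T = P/ω = 82.0×745.7 / 23.98 = 2550 N·m.
J = πd⁴/32 = π(0.163)⁴/32 = 6.930×10^-5 m⁴.
τ_max = T·r/J = 2550 × 0.0815 / 6.930×10^-5 = 2.999×10^6 Pa.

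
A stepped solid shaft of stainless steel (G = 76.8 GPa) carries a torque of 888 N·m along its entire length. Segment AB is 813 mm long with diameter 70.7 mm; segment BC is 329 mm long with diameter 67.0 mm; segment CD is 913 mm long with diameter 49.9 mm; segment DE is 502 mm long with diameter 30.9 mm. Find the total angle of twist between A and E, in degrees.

J_AB = π(0.0707)⁴/32 = 2.45×10^-6 m⁴; J_BC = π(0.0670)⁴/32 = 1.98×10^-6 m⁴; J_CD = π(0.0499)⁴/32 = 6.09×10^-7 m⁴; J_DE = π(0.0309)⁴/32 = 8.95×10^-8 m⁴.
θ = (T/G)·Σ L_i/J_i = (888.0/76.8×10⁹)·(0.813/2.45×10^-6 + 0.329/1.98×10^-6 + 0.913/6.09×10^-7 + 0.502/8.95×10^-8) = 0.08795 rad.

5.04°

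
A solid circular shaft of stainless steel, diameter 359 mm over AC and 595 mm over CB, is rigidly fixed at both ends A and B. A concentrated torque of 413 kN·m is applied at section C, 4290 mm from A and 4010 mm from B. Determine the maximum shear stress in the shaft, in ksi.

1.29 ksi

Compatibility: T_A·a/J_AC = T_B·b/J_CB with T_A + T_B = T₀.
J_AC = 1.63×10^-3 m⁴, J_CB = 0.0123 m⁴, so T_A = T₀·(J_AC/a)/((J_AC/a)+(J_CB/b)) = 45520 N·m, T_B = 367500 N·m.
τ in each portion: τ_AC = 5.01×10^6 Pa, τ_CB = 8.88×10^6 Pa; maximum is in CB.
τ_max = T_CB·r/J = 367500·0.297/0.0123 = 8.885×10^6 Pa.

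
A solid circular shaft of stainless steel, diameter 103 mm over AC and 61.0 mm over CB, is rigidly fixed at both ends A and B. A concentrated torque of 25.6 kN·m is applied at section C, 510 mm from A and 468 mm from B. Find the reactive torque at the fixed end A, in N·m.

22600 N·m

Compatibility: T_A·a/J_AC = T_B·b/J_CB with T_A + T_B = T₀.
J_AC = 1.10×10^-5 m⁴, J_CB = 1.36×10^-6 m⁴, so T_A = T₀·(J_AC/a)/((J_AC/a)+(J_CB/b)) = 22570 N·m, T_B = 3026 N·m.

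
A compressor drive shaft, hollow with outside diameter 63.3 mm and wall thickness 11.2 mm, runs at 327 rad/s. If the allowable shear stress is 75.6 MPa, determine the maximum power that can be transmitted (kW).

1020 kW

J = π(d_o⁴ − d_i⁴)/32 = π(0.0633⁴ − 0.0409⁴)/32 = 1.301×10^-6 m⁴.
T_max = τ_allow·J/r = 7.56×10^7 × 1.301×10^-6 / 0.0316 = 3109 N·m.
ω = 327 rad/s, so P_max = T_max·ω = 1.017×10^6 W.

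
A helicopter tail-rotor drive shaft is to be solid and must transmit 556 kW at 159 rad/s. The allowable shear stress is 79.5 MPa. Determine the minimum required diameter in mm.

ω = 159 rad/s, so T = P/ω = 556×10³ / 159.0 = 3497 N·m.
For a solid shaft τ_max = 16T/(πd³), so d = (16T/(π τ_allow))^(1/3) = (16·3497/(π·7.95×10^7))^(1/3) = 0.06073 m.

60.7 mm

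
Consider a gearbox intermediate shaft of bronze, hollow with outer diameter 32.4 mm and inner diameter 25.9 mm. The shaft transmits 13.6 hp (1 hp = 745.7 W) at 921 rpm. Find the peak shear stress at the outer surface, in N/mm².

26.6 N/mm²

ω = 2π·921/60 = 96.45 rad/s, so T = P/ω = 13.6×745.7 / 96.45 = 105.2 N·m.
J = π(d_o⁴ − d_i⁴)/32 = π(0.0324⁴ − 0.0259⁴)/32 = 6.401×10^-8 m⁴.
τ_max = T·r/J = 105.2 × 0.0162 / 6.401×10^-8 = 2.661×10^7 Pa.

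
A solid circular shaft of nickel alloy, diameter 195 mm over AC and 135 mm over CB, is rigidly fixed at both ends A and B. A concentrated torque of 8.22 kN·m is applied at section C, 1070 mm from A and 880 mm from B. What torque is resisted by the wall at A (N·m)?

6430 N·m

Compatibility: T_A·a/J_AC = T_B·b/J_CB with T_A + T_B = T₀.
J_AC = 1.42×10^-4 m⁴, J_CB = 3.26×10^-5 m⁴, so T_A = T₀·(J_AC/a)/((J_AC/a)+(J_CB/b)) = 6425 N·m, T_B = 1795 N·m.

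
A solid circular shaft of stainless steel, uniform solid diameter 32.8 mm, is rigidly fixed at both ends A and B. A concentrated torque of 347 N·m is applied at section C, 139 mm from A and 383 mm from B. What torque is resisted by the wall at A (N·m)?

255 N·m

With uniform GJ and both ends fixed, compatibility θ_AC = θ_CB gives T_A·a = T_B·b, together with T_A + T_B = T₀.
T_A = T₀·b/(a+b) = 347.0·383/522.0 = 254.6 N·m; T_B = 92.40 N·m.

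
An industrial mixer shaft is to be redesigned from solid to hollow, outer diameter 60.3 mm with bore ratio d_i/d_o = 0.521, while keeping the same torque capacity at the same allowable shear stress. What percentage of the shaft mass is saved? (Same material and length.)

Equal τ_max and T ⇒ the solid shaft needs d_s³ = d_o³(1−k⁴), so d_s = 60.3·(1−0.521⁴)^(1/3) = 58.78 mm.
Area ratio A_h/A_s = d_o²(1−k²)/d_s² = (1−k²)/(1−k⁴)^(2/3) = 0.7667.
Mass saving = 1 − 0.7667 = 23.3 %.

23.3 %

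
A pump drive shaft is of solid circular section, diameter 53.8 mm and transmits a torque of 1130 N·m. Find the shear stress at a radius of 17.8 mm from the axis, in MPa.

J = πd⁴/32 = π(0.0538)⁴/32 = 8.225×10^-7 m⁴.
Shear stress varies linearly with radius: τ = T·r/J = 1130 × 0.0178 / 8.225×10^-7 = 2.446×10^7 Pa.

24.5 MPa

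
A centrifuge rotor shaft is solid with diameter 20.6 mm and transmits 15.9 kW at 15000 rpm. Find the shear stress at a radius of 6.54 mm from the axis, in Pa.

ω = 2π·15000/60 = 1571 rad/s, so T = P/ω = 15.9×10³ / 1571 = 10.12 N·m.
J = πd⁴/32 = π(0.0206)⁴/32 = 1.768×10^-8 m⁴.
Shear stress varies linearly with radius: τ = T·r/J = 10.12 × 0.00654 / 1.768×10^-8 = 3.744×10^6 Pa.

3.74e6 Pa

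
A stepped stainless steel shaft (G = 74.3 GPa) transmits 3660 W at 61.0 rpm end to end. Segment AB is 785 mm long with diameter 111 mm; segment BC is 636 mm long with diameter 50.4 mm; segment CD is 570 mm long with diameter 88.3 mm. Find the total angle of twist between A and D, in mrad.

ω = 2π·61.0/60 = 6.388 rad/s, so T = P/ω = 3660 / 6.388 = 573.0 N·m.
J_AB = π(0.111)⁴/32 = 1.49×10^-5 m⁴; J_BC = π(0.0504)⁴/32 = 6.33×10^-7 m⁴; J_CD = π(0.0883)⁴/32 = 5.97×10^-6 m⁴.
θ = (T/G)·Σ L_i/J_i = (573.0/74.3×10⁹)·(0.785/1.49×10^-5 + 0.636/6.33×10^-7 + 0.570/5.97×10^-6) = 8.885×10^-3 rad.

8.88 mrad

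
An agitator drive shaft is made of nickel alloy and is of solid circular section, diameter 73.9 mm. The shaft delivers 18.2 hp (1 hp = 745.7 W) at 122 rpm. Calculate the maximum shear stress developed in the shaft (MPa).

ω = 2π·122/60 = 12.78 rad/s, so T = P/ω = 18.2×745.7 / 12.78 = 1062 N·m.
J = πd⁴/32 = π(0.0739)⁴/32 = 2.928×10^-6 m⁴.
τ_max = T·r/J = 1062 × 0.0370 / 2.928×10^-6 = 1.341×10^7 Pa.

13.4 MPa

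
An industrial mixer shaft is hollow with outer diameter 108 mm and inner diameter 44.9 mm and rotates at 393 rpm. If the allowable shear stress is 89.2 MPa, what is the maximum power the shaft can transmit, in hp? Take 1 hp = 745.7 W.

1180 hp

J = π(d_o⁴ − d_i⁴)/32 = π(0.108⁴ − 0.0449⁴)/32 = 1.296×10^-5 m⁴.
T_max = τ_allow·J/r = 8.92×10^7 × 1.296×10^-5 / 0.0540 = 21400 N·m.
ω = 2π·393/60 = 41.15 rad/s, so P_max = T_max·ω = 8.809×10^5 W.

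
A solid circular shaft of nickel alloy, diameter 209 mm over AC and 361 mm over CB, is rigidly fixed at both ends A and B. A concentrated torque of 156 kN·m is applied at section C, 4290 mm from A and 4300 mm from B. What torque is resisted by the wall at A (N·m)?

Compatibility: T_A·a/J_AC = T_B·b/J_CB with T_A + T_B = T₀.
J_AC = 1.87×10^-4 m⁴, J_CB = 1.67×10^-3 m⁴, so T_A = T₀·(J_AC/a)/((J_AC/a)+(J_CB/b)) = 15790 N·m, T_B = 140200 N·m.

15800 N·m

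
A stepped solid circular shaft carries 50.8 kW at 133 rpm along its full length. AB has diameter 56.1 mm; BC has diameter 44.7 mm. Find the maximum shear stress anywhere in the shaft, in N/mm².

ω = 2π·133/60 = 13.93 rad/s, so T = P/ω = 50.8×10³ / 13.93 = 3647 N·m.
Under the same torque, τ_max = 16T/(πd³) is largest where d is smallest — segment BC (d = 44.7 mm).
τ_max = 16·3647/(π·(0.0447)³) = 2.080×10^8 Pa.

208 N/mm²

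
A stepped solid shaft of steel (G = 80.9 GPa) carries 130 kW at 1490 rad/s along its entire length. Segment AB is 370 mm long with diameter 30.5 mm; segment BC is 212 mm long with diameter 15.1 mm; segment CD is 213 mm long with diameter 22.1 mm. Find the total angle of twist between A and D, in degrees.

3.40°

ω = 1490 rad/s, so T = P/ω = 130×10³ / 1490 = 87.25 N·m.
J_AB = π(0.0305)⁴/32 = 8.50×10^-8 m⁴; J_BC = π(0.0151)⁴/32 = 5.10×10^-9 m⁴; J_CD = π(0.0221)⁴/32 = 2.34×10^-8 m⁴.
θ = (T/G)·Σ L_i/J_i = (87.25/80.9×10⁹)·(0.370/8.50×10^-8 + 0.212/5.10×10^-9 + 0.213/2.34×10^-8) = 0.05930 rad.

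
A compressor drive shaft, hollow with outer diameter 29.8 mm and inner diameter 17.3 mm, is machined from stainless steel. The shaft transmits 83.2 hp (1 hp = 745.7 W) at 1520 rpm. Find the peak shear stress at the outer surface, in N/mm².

84.6 N/mm²

ω = 2π·1520/60 = 159.2 rad/s, so T = P/ω = 83.2×745.7 / 159.2 = 389.8 N·m.
J = π(d_o⁴ − d_i⁴)/32 = π(0.0298⁴ − 0.0173⁴)/32 = 6.863×10^-8 m⁴.
τ_max = T·r/J = 389.8 × 0.0149 / 6.863×10^-8 = 8.463×10^7 Pa.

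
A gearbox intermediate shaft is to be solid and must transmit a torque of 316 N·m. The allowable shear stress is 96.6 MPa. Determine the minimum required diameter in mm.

For a solid shaft τ_max = 16T/(πd³), so d = (16T/(π τ_allow))^(1/3) = (16·316.0/(π·9.66×10^7))^(1/3) = 0.02554 m.

25.5 mm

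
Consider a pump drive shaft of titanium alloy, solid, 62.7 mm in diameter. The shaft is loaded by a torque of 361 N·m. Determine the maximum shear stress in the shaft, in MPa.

J = πd⁴/32 = π(0.0627)⁴/32 = 1.517×10^-6 m⁴.
τ_max = T·r/J = 361.0 × 0.0314 / 1.517×10^-6 = 7.459×10^6 Pa.

7.46 MPa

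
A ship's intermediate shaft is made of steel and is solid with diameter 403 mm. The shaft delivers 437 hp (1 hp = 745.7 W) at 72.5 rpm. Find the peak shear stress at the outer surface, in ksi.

0.484 ksi

ω = 2π·72.5/60 = 7.592 rad/s, so T = P/ω = 437×745.7 / 7.592 = 42920 N·m.
J = πd⁴/32 = π(0.403)⁴/32 = 2.590×10^-3 m⁴.
τ_max = T·r/J = 42920 × 0.202 / 2.590×10^-3 = 3.340×10^6 Pa.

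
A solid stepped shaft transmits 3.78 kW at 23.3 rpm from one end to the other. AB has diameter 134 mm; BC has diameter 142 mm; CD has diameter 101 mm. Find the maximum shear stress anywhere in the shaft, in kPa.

ω = 2π·23.3/60 = 2.440 rad/s, so T = P/ω = 3.78×10³ / 2.440 = 1549 N·m.
Under the same torque, τ_max = 16T/(πd³) is largest where d is smallest — segment CD (d = 101 mm).
τ_max = 16·1549/(π·(0.101)³) = 7.658×10^6 Pa.

7660 kPa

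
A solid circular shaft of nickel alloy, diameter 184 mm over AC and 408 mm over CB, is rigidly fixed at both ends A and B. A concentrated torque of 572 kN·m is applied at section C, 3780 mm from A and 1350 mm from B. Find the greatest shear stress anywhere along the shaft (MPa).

42.3 MPa

Compatibility: T_A·a/J_AC = T_B·b/J_CB with T_A + T_B = T₀.
J_AC = 1.13×10^-4 m⁴, J_CB = 2.72×10^-3 m⁴, so T_A = T₀·(J_AC/a)/((J_AC/a)+(J_CB/b)) = 8327 N·m, T_B = 563700 N·m.
τ in each portion: τ_AC = 6.81×10^6 Pa, τ_CB = 4.23×10^7 Pa; maximum is in CB.
τ_max = T_CB·r/J = 563700·0.204/2.72×10^-3 = 4.227×10^7 Pa.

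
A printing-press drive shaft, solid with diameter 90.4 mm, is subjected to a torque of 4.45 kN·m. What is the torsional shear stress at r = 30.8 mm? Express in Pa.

J = πd⁴/32 = π(0.0904)⁴/32 = 6.557×10^-6 m⁴.
Shear stress varies linearly with radius: τ = T·r/J = 4450 × 0.0308 / 6.557×10^-6 = 2.090×10^7 Pa.

2.09e7 Pa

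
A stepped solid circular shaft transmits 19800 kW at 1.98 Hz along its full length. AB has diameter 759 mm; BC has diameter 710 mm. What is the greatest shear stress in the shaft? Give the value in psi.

ω = 2π·1.98 = 12.44 rad/s, so T = P/ω = 19800×10³ / 12.44 = 1.592e6 N·m.
Under the same torque, τ_max = 16T/(πd³) is largest where d is smallest — segment BC (d = 710 mm).
τ_max = 16·1.592e6/(π·(0.710)³) = 2.265×10^7 Pa.

3280 psi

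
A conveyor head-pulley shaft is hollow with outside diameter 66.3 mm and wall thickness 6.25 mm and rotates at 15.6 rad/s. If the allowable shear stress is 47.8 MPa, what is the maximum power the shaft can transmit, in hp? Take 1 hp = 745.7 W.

J = π(d_o⁴ − d_i⁴)/32 = π(0.0663⁴ − 0.0538⁴)/32 = 1.074×10^-6 m⁴.
T_max = τ_allow·J/r = 4.78×10^7 × 1.074×10^-6 / 0.0331 = 1549 N·m.
ω = 15.6 rad/s, so P_max = T_max·ω = 2.417×10^4 W.

32.4 hp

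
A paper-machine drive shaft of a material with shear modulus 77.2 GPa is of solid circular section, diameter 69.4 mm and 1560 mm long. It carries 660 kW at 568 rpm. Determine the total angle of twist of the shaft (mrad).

98.5 mrad

ω = 2π·568/60 = 59.48 rad/s, so T = P/ω = 660×10³ / 59.48 = 11100 N·m.
J = πd⁴/32 = π(0.0694)⁴/32 = 2.277×10^-6 m⁴.
θ = T·L/(G·J) = 11100 × 1.56 / (77.2×10⁹ × 2.277×10^-6) = 0.09845 rad.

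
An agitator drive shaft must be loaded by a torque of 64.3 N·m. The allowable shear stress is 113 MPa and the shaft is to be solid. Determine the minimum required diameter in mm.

14.3 mm

For a solid shaft τ_max = 16T/(πd³), so d = (16T/(π τ_allow))^(1/3) = (16·64.30/(π·1.13×10^8))^(1/3) = 0.01426 m.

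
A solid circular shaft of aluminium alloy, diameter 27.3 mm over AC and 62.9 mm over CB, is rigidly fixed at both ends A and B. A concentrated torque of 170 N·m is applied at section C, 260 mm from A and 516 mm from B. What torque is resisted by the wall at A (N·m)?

Compatibility: T_A·a/J_AC = T_B·b/J_CB with T_A + T_B = T₀.
J_AC = 5.45×10^-8 m⁴, J_CB = 1.54×10^-6 m⁴, so T_A = T₀·(J_AC/a)/((J_AC/a)+(J_CB/b)) = 11.18 N·m, T_B = 158.8 N·m.

11.2 N·m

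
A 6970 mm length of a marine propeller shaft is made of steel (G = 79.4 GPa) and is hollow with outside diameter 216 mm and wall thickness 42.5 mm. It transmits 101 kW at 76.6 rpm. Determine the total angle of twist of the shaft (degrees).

ω = 2π·76.6/60 = 8.022 rad/s, so T = P/ω = 101×10³ / 8.022 = 12590 N·m.
J = π(d_o⁴ − d_i⁴)/32 = π(0.216⁴ − 0.131⁴)/32 = 1.848×10^-4 m⁴.
θ = T·L/(G·J) = 12590 × 6.97 / (79.4×10⁹ × 1.848×10^-4) = 5.981×10^-3 rad.

0.343°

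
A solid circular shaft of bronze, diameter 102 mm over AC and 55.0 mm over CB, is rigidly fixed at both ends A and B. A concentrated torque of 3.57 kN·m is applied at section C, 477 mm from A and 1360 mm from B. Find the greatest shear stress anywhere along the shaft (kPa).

Compatibility: T_A·a/J_AC = T_B·b/J_CB with T_A + T_B = T₀.
J_AC = 1.06×10^-5 m⁴, J_CB = 8.98×10^-7 m⁴, so T_A = T₀·(J_AC/a)/((J_AC/a)+(J_CB/b)) = 3467 N·m, T_B = 102.8 N·m.
τ in each portion: τ_AC = 1.66×10^7 Pa, τ_CB = 3.15×10^6 Pa; maximum is in AC.
τ_max = T_AC·r/J = 3467·0.0510/1.06×10^-5 = 1.664×10^7 Pa.

16600 kPa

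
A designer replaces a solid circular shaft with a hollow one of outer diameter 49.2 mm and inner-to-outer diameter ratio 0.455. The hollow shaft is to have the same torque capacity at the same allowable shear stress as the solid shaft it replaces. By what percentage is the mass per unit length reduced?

Equal τ_max and T ⇒ the solid shaft needs d_s³ = d_o³(1−k⁴), so d_s = 49.2·(1−0.455⁴)^(1/3) = 48.49 mm.
Area ratio A_h/A_s = d_o²(1−k²)/d_s² = (1−k²)/(1−k⁴)^(2/3) = 0.8165.
Mass saving = 1 − 0.8165 = 18.4 %.

18.4 %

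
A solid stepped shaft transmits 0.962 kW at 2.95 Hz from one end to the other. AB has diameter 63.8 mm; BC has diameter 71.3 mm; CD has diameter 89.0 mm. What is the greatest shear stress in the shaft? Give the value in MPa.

1.02 MPa

ω = 2π·2.95 = 18.54 rad/s, so T = P/ω = 0.962×10³ / 18.54 = 51.90 N·m.
Under the same torque, τ_max = 16T/(πd³) is largest where d is smallest — segment AB (d = 63.8 mm).
τ_max = 16·51.90/(π·(0.0638)³) = 1.018×10^6 Pa.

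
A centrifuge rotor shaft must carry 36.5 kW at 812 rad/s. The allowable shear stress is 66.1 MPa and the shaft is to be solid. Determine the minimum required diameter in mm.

ω = 812 rad/s, so T = P/ω = 36.5×10³ / 812.0 = 44.95 N·m.
For a solid shaft τ_max = 16T/(πd³), so d = (16T/(π τ_allow))^(1/3) = (16·44.95/(π·6.61×10^7))^(1/3) = 0.01513 m.

15.1 mm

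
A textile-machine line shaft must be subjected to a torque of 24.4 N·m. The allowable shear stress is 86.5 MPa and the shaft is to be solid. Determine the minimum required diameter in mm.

11.3 mm

For a solid shaft τ_max = 16T/(πd³), so d = (16T/(π τ_allow))^(1/3) = (16·24.40/(π·8.65×10^7))^(1/3) = 0.01128 m.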